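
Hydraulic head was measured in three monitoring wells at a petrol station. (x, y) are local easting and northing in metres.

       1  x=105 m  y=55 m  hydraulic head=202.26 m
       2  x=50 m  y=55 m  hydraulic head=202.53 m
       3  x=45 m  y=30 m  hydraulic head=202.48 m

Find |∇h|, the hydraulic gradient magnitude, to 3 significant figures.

Differences from 1: to 2 (Δx, Δy, Δh) = (-55, 0, +0.27); to 3 = (-60, -25, +0.22).
Solve a·Δx + b·Δy = Δh: det = (-55)·(-25) − (-60)·0 = 1375.
∂h/∂x = [(+0.27)·(-25) − (+0.22)·0] / 1375 = -0.004909
∂h/∂y = [(-55)·(+0.22) − (-60)·(+0.27)] / 1375 = +0.002982
|∇h| = √(-0.004909² + 0.002982²) = 0.005744

0.00574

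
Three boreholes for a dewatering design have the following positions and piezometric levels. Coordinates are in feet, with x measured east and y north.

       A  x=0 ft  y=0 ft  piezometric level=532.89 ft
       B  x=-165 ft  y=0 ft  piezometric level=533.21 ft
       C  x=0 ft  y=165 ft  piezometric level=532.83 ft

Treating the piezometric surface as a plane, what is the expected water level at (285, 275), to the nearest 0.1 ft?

∂h/∂x = (533.21 − 532.89) / (-165 − 0) = -0.001939
∂h/∂y = (532.83 − 532.89) / (165 − 0) = -0.0003636
h(285, 275) = 532.89 + (-0.001939)·(285) + (-0.0003636)·(275) = 532.89 -0.553 -0.100 = 532.237 ft.

532.2 ft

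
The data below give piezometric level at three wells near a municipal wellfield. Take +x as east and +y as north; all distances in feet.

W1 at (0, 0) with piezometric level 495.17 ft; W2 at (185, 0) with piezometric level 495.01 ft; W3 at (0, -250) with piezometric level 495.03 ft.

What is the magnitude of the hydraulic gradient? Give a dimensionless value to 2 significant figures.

∂h/∂x = (495.01 − 495.17) / (185 − 0) = -0.0008649
∂h/∂y = (495.03 − 495.17) / (-250 − 0) = +0.0005600
|∇h| = √(-0.0008649² + 0.0005600²) = 0.00103

0.0010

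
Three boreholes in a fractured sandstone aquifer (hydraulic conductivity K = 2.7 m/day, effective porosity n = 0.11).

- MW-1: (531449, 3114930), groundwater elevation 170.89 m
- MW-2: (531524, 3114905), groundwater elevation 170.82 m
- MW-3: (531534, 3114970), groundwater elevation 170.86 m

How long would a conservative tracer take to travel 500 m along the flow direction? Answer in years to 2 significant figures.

56 years

Differences from MW-1: to MW-2 (Δx, Δy, Δh) = (75, -25, -0.07); to MW-3 = (85, 40, -0.03).
Determinant of the coordinate differences = 75·40 − 85·(-25) = 5125.
∂h/∂x = [(-0.07)·40 − (-0.03)·(-25)] / 5125 = -0.0006927
∂h/∂y = [75·(-0.03) − 85·(-0.07)] / 5125 = +0.0007220
|∇h| = √(-0.0006927² + 0.0007220²) = 0.001001
Seepage velocity v = K·i/n = 2.7 × 0.001001 / 0.11 = 0.02457 m/day.
t = 500 / 0.02457 = 2.035e+04 days = 55.7 years.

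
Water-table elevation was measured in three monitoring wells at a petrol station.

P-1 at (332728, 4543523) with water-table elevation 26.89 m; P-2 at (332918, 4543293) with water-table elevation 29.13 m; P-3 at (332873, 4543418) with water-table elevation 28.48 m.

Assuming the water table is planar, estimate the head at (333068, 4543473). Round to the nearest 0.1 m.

With h = a·x + b·y + c and P-1 as origin, the differences give:
  190·a + (-230)·b = +2.24
  145·a + (-105)·b = +1.59
Eliminate b (×(-105) and ×(-230), subtract): 13400·a = 130.500 → a = ∂h/∂x = +0.009739
Back-substitute: b = ∂h/∂y = -0.001694.
h(333068, 4543473) = 26.89 + (+0.009739)·(340) + (-0.001694)·(-50) = 26.89 +3.311 +0.085 = 30.286 m.

30.3 m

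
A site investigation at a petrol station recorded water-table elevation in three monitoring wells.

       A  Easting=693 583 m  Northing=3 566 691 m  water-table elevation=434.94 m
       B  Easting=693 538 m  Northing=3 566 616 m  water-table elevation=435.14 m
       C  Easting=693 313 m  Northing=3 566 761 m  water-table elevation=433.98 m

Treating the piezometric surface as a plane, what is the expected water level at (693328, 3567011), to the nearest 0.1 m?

Differences from A: to B (Δx, Δy, Δh) = (-45, -75, +0.20); to C = (-270, 70, -0.96).
Solve a·Δx + b·Δy = Δh: det = (-45)·70 − (-270)·(-75) = -23400.
∂h/∂x = [(+0.20)·70 − (-0.96)·(-75)] / -23400 = +0.002479
∂h/∂y = [(-45)·(-0.96) − (-270)·(+0.20)] / -23400 = -0.004154
h(693328, 3567011) = 434.94 + (+0.002479)·(-255) + (-0.004154)·(320) = 434.94 -0.632 -1.329 = 432.979 m.

433.0 m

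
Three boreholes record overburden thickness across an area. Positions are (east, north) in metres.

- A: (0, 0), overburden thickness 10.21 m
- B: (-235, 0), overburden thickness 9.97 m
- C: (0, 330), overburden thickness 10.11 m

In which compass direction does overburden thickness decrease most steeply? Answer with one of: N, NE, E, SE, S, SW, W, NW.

∂d/∂x = (9.97 − 10.21) / (-235 − 0) = +0.001021
∂d/∂y = (10.11 − 10.21) / (330 − 0) = -0.0003030
Steepest decrease is along −∇f = (-0.001021 E, +0.0003030 N) → west.

W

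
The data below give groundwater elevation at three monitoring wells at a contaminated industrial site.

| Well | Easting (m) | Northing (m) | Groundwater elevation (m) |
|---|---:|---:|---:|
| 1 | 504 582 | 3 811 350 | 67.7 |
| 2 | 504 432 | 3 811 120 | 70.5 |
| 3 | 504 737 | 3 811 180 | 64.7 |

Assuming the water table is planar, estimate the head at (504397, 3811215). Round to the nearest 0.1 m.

71.2 m

Taking 1 as reference: 2−1 = (-150, -230, +2.8); 3−1 = (155, -170, -3.0).
Solve a·Δx + b·Δy = Δh: det = (-150)·(-170) − 155·(-230) = 61150.
∂h/∂x = [(+2.8)·(-170) − (-3.0)·(-230)] / 61150 = -0.01907
∂h/∂y = [(-150)·(-3.0) − 155·(+2.8)] / 61150 = +0.0002617
h(504397, 3811215) = 67.7 + (-0.01907)·(-185) + (+0.0002617)·(-135) = 67.7 +3.528 -0.035 = 71.192 m.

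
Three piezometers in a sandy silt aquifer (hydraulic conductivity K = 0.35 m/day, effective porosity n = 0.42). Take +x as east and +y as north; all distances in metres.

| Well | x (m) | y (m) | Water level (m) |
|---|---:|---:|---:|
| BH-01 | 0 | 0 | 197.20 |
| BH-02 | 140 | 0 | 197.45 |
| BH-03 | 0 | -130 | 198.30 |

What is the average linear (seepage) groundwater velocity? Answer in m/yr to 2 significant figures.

2.6 m/yr

∂h/∂x = (197.45 − 197.20) / (140 − 0) = +0.001786
∂h/∂y = (198.30 − 197.20) / (-130 − 0) = -0.008462
|∇h| = √(0.001786² + -0.008462²) = 0.008648
Seepage velocity v = K·i/n = 0.35 × 0.008648 / 0.42 = 0.007207 m/day = 2.632 m/yr.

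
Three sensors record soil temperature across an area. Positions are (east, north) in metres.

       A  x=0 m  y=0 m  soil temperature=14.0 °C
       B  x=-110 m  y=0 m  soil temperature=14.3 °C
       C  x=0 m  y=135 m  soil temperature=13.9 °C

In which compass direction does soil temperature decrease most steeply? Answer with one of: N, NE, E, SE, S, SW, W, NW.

∂T/∂x = (14.3 − 14.0) / (-110 − 0) = -0.002727
∂T/∂y = (13.9 − 14.0) / (135 − 0) = -0.0007407
Steepest decrease is along −∇f = (+0.002727 E, +0.0007407 N) → east.

E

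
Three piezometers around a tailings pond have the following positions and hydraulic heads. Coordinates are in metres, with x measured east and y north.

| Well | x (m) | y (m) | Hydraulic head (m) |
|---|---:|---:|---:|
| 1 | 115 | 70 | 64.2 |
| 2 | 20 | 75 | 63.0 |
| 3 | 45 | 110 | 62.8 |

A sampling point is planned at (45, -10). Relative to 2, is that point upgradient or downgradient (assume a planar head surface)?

Differences from 1: to 2 (Δx, Δy, Δh) = (-95, 5, -1.2); to 3 = (-70, 40, -1.4).
Solve a·Δx + b·Δy = Δh: det = (-95)·40 − (-70)·5 = -3450.
∂h/∂x = [(-1.2)·40 − (-1.4)·5] / -3450 = +0.01188
∂h/∂y = [(-95)·(-1.4) − (-70)·(-1.2)] / -3450 = -0.01420
Head at (45, -10) = 64.2 + (+0.01188)·(-70) + (-0.01420)·(-80) = 64.50 m.
That is higher than the 63.0 m at 2, so the point is upgradient.

upgradient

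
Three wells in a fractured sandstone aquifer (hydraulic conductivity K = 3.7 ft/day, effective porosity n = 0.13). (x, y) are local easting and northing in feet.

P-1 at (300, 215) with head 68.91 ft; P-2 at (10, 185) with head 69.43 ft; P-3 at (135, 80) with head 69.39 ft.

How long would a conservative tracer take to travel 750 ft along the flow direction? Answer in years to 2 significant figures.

32 years

Taking P-1 as reference: P-2−P-1 = (-290, -30, +0.52); P-3−P-1 = (-165, -135, +0.48).
Determinant of the coordinate differences = (-290)·(-135) − (-165)·(-30) = 34200.
∂h/∂x = [(+0.52)·(-135) − (+0.48)·(-30)] / 34200 = -0.001632
∂h/∂y = [(-290)·(+0.48) − (-165)·(+0.52)] / 34200 = -0.001561
|∇h| = √(-0.001632² + -0.001561²) = 0.002258
Seepage velocity v = K·i/n = 3.7 × 0.002258 / 0.13 = 0.06427 ft/day.
t = 750 / 0.06427 = 1.167e+04 days = 32 years.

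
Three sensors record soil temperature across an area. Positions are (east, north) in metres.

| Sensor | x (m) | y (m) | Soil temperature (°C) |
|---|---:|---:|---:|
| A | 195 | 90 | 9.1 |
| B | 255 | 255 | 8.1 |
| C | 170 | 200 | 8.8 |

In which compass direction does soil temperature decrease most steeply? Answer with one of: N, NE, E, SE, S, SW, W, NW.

NE

With T = a·x + b·y + c and A as origin, the differences give:
  60·a + 165·b = -1.0
  (-25)·a + 110·b = -0.3
Eliminate b (×110 and ×165, subtract): 10725·a = -60.50 → a = ∂T/∂x = -0.005641
Back-substitute: b = ∂T/∂y = -0.004009.
Steepest decrease is along −∇f = (+0.005641 E, +0.004009 N) → northeast.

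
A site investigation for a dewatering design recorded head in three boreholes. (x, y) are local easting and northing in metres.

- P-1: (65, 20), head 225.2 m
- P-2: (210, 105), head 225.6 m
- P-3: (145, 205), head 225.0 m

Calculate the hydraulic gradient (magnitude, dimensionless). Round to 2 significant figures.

0.0055

Taking P-1 as reference: P-2−P-1 = (145, 85, +0.4); P-3−P-1 = (80, 185, -0.2).
Solve a·Δx + b·Δy = Δh: det = 145·185 − 80·85 = 20025.
∂h/∂x = [(+0.4)·185 − (-0.2)·85] / 20025 = +0.004544
∂h/∂y = [145·(-0.2) − 80·(+0.4)] / 20025 = -0.003046
|∇h| = √(0.004544² + -0.003046²) = 0.00547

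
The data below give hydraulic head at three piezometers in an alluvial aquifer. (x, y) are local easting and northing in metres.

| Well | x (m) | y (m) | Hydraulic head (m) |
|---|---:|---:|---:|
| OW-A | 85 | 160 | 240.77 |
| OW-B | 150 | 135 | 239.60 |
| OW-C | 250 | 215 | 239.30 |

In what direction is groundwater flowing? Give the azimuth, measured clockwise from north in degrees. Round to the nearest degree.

Taking OW-A as reference: OW-B−OW-A = (65, -25, -1.17); OW-C−OW-A = (165, 55, -1.47).
Determinant of the coordinate differences = 65·55 − 165·(-25) = 7700.
∂h/∂x = [(-1.17)·55 − (-1.47)·(-25)] / 7700 = -0.01313
∂h/∂y = [65·(-1.47) − 165·(-1.17)] / 7700 = +0.01266
Flow direction (−∇h) has components (+0.01313 E, -0.01266 N).
Azimuth = atan2(E, N) = atan2(+0.01313, -0.01266) = 134.0° ≈ 134°.

134°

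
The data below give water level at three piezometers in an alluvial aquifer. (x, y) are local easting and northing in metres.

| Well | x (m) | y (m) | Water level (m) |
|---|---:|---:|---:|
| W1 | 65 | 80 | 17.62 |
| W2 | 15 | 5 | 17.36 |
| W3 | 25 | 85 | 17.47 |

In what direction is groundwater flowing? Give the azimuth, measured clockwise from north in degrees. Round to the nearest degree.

Taking W1 as reference: W2−W1 = (-50, -75, -0.26); W3−W1 = (-40, 5, -0.15).
Determinant of the coordinate differences = (-50)·5 − (-40)·(-75) = -3250.
∂h/∂x = [(-0.26)·5 − (-0.15)·(-75)] / -3250 = +0.003862
∂h/∂y = [(-50)·(-0.15) − (-40)·(-0.26)] / -3250 = +0.0008923
Flow direction (−∇h) has components (-0.003862 E, -0.0008923 N).
Azimuth = atan2(E, N) = atan2(-0.003862, -0.0008923) = 257.0° ≈ 257°.

257°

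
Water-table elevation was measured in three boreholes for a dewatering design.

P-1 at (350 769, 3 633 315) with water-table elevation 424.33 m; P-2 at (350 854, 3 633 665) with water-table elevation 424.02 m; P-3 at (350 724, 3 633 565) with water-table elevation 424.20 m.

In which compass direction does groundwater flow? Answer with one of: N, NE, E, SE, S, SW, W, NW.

Three-point gradient (reference P-1): Δ to P-2 = (85, 350, -0.31), Δ to P-3 = (-45, 250, -0.13).
∂h/∂x = -0.0008649, ∂h/∂y = -0.0006757 (det = 37000).
Flow = −∇h = (+0.0008649 east, +0.0006757 north), which points northeast.

NE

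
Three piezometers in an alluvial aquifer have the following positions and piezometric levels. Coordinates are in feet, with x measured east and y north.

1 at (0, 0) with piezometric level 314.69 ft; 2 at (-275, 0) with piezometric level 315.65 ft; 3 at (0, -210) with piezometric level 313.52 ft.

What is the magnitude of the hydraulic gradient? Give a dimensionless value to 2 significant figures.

∂h/∂x = (315.65 − 314.69) / (-275 − 0) = -0.003491
∂h/∂y = (313.52 − 314.69) / (-210 − 0) = +0.005571
|∇h| = √(-0.003491² + 0.005571²) = 0.006574

0.0066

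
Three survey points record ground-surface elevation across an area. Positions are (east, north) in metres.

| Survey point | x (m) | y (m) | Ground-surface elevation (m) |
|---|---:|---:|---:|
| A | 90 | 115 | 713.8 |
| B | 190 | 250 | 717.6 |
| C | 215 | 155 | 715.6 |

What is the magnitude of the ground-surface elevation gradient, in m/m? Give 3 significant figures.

0.0240 m/m

With z = a·x + b·y + c and A as origin, the differences give:
  100·a + 135·b = +3.8
  125·a + 40·b = +1.8
Eliminate b (×40 and ×135, subtract): -12875·a = -91.00 → a = ∂z/∂x = +0.007068
Back-substitute: b = ∂z/∂y = +0.02291.
|∇f| = √(0.007068² + 0.02291²) = 0.02398 m/m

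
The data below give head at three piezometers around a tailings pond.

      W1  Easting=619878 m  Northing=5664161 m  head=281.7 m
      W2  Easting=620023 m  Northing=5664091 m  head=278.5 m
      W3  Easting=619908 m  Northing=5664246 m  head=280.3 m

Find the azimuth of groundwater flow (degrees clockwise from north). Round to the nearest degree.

With h = a·x + b·y + c and W1 as origin, the differences give:
  145·a + (-70)·b = -3.2
  30·a + 85·b = -1.4
Eliminate b (×85 and ×(-70), subtract): 14425·a = -370.00 → a = ∂h/∂x = -0.02565
Back-substitute: b = ∂h/∂y = -0.007418.
Flow direction (−∇h) has components (+0.02565 E, +0.007418 N).
Azimuth = atan2(E, N) = atan2(+0.02565, +0.007418) = 73.9° ≈ 074°.

074°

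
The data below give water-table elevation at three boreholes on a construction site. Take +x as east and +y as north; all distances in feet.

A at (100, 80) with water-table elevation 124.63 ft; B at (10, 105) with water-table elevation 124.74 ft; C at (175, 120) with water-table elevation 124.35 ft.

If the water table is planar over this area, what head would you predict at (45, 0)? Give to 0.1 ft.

With h = a·x + b·y + c and A as origin, the differences give:
  (-90)·a + 25·b = +0.11
  75·a + 40·b = -0.28
Eliminate b (×40 and ×25, subtract): -5475·a = 11.400 → a = ∂h/∂x = -0.002082
Back-substitute: b = ∂h/∂y = -0.003096.
h(45, 0) = 124.63 + (-0.002082)·(-55) + (-0.003096)·(-80) = 124.63 +0.115 +0.248 = 124.992 ft.

125.0 ft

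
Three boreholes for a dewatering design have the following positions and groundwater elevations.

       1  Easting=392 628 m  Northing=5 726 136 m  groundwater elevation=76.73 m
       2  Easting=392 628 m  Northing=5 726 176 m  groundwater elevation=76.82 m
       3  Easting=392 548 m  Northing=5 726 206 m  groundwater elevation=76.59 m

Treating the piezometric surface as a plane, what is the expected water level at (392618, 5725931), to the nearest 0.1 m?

Taking 1 as reference: 2−1 = (0, 40, +0.09); 3−1 = (-80, 70, -0.14).
Solve a·Δx + b·Δy = Δh: det = 0·70 − (-80)·40 = 3200.
∂h/∂x = [(+0.09)·70 − (-0.14)·40] / 3200 = +0.003719
∂h/∂y = [0·(-0.14) − (-80)·(+0.09)] / 3200 = +0.002250
h(392618, 5725931) = 76.73 + (+0.003719)·(-10) + (+0.002250)·(-205) = 76.73 -0.037 -0.461 = 76.232 m.

76.2 m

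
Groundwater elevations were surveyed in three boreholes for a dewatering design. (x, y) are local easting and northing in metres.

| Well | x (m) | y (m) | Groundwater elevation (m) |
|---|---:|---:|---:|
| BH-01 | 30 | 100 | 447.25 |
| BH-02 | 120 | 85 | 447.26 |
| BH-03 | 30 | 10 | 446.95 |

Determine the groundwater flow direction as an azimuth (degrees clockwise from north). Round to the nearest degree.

191°

Taking BH-01 as reference: BH-02−BH-01 = (90, -15, +0.01); BH-03−BH-01 = (0, -90, -0.30).
Solve a·Δx + b·Δy = Δh: det = 90·(-90) − 0·(-15) = -8100.
∂h/∂x = [(+0.01)·(-90) − (-0.30)·(-15)] / -8100 = +0.0006667
∂h/∂y = [90·(-0.30) − 0·(+0.01)] / -8100 = +0.003333
Flow direction (−∇h) has components (-0.0006667 E, -0.003333 N).
Azimuth = atan2(E, N) = atan2(-0.0006667, -0.003333) = 191.3° ≈ 191°.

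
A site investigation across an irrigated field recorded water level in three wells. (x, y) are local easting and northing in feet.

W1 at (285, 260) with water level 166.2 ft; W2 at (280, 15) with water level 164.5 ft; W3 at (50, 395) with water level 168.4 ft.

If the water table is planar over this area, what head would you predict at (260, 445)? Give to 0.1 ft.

Three-point gradient (reference W1): Δ to W2 = (-5, -245, -1.7), Δ to W3 = (-235, 135, +2.2).
∂h/∂x = -0.005313, ∂h/∂y = +0.007047 (det = -58250).
h(260, 445) = 166.2 + (-0.005313)·(-25) + (+0.007047)·(185) = 166.2 +0.133 +1.304 = 167.637 ft.

167.6 ft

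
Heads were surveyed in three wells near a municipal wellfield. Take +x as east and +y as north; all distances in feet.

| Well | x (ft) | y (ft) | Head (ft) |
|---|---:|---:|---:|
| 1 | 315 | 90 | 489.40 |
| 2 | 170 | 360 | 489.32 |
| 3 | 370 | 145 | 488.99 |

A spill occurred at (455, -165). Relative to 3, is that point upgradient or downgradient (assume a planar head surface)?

Differences from 1: to 2 (Δx, Δy, Δh) = (-145, 270, -0.08); to 3 = (55, 55, -0.41).
Determinant of the coordinate differences = (-145)·55 − 55·270 = -22825.
∂h/∂x = [(-0.08)·55 − (-0.41)·270] / -22825 = -0.004657
∂h/∂y = [(-145)·(-0.41) − 55·(-0.08)] / -22825 = -0.002797
Head at (455, -165) = 489.40 + (-0.004657)·(140) + (-0.002797)·(-255) = 489.46 ft.
That is higher than the 488.99 ft at 3, so the point is upgradient.

upgradient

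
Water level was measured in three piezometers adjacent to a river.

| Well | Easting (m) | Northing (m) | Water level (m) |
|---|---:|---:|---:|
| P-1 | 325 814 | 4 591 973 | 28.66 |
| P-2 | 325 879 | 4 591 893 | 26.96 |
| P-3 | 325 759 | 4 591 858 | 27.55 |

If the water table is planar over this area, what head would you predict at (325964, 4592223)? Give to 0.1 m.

With h = a·x + b·y + c and P-1 as origin, the differences give:
  65·a + (-80)·b = -1.70
  (-55)·a + (-115)·b = -1.11
Eliminate b (×(-115) and ×(-80), subtract): -11875·a = 106.700 → a = ∂h/∂x = -0.008985
Back-substitute: b = ∂h/∂y = +0.01395.
h(325964, 4592223) = 28.66 + (-0.008985)·(150) + (+0.01395)·(250) = 28.66 -1.348 +3.487 = 30.800 m.

30.8 m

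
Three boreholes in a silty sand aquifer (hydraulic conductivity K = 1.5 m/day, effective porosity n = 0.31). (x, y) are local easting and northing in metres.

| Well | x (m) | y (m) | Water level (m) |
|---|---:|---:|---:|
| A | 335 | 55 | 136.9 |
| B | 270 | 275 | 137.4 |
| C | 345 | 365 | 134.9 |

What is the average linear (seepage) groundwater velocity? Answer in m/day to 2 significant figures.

0.13 m/day

Taking A as reference: B−A = (-65, 220, +0.5); C−A = (10, 310, -2.0).
Determinant of the coordinate differences = (-65)·310 − 10·220 = -22350.
∂h/∂x = [(+0.5)·310 − (-2.0)·220] / -22350 = -0.02662
∂h/∂y = [(-65)·(-2.0) − 10·(+0.5)] / -22350 = -0.005593
|∇h| = √(-0.02662² + -0.005593²) = 0.0272
Seepage velocity v = K·i/n = 1.5 × 0.0272 / 0.31 = 0.1316 m/day.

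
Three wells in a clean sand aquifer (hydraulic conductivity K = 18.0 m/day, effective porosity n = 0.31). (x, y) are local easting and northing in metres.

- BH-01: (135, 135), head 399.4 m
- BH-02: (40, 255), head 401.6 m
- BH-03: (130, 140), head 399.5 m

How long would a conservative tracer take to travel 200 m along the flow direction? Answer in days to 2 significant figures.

Three-point gradient (reference BH-01): Δ to BH-02 = (-95, 120, +2.2), Δ to BH-03 = (-5, 5, +0.1).
∂h/∂x = -0.008000, ∂h/∂y = +0.01200 (det = 125).
|∇h| = √(-0.008000² + 0.01200²) = 0.01442
Seepage velocity v = K·i/n = 18.0 × 0.01442 / 0.31 = 0.8373 m/day.
t = 200 / 0.8373 = 238.9 days.

240 days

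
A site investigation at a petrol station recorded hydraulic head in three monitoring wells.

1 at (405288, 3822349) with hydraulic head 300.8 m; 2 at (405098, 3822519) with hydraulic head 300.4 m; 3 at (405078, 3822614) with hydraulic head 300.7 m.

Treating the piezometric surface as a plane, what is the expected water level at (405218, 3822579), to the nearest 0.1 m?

Differences from 1: to 2 (Δx, Δy, Δh) = (-190, 170, -0.4); to 3 = (-210, 265, -0.1).
Determinant of the coordinate differences = (-190)·265 − (-210)·170 = -14650.
∂h/∂x = [(-0.4)·265 − (-0.1)·170] / -14650 = +0.006075
∂h/∂y = [(-190)·(-0.1) − (-210)·(-0.4)] / -14650 = +0.004437
h(405218, 3822579) = 300.8 + (+0.006075)·(-70) + (+0.004437)·(230) = 300.8 -0.425 +1.020 = 301.395 m.

301.4 m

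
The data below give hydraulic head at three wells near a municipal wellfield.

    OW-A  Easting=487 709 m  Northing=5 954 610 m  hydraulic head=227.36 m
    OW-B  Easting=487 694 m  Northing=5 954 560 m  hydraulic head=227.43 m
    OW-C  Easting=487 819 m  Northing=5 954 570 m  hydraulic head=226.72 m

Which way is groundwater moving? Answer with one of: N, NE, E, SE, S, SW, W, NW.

With h = a·x + b·y + c and OW-A as origin, the differences give:
  (-15)·a + (-50)·b = +0.07
  110·a + (-40)·b = -0.64
Eliminate b (×(-40) and ×(-50), subtract): 6100·a = -34.800 → a = ∂h/∂x = -0.005705
Back-substitute: b = ∂h/∂y = +0.0003115.
Flow = −∇h = (+0.005705 east, -0.0003115 north), which points east.

E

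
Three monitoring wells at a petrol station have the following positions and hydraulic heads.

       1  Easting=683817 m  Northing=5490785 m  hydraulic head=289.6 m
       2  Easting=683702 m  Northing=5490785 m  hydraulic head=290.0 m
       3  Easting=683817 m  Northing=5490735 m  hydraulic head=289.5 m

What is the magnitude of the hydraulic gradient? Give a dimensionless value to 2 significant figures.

0.0040

∂h/∂x = (290.0 − 289.6) / (683702 − 683817) = -0.003478
∂h/∂y = (289.5 − 289.6) / (5490735 − 5490785) = +0.002000
|∇h| = √(-0.003478² + 0.002000²) = 0.004012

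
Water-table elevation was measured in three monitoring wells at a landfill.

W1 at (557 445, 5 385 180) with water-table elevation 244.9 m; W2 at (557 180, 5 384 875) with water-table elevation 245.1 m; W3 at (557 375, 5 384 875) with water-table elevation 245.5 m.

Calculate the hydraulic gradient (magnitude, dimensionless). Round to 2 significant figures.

0.0032

With h = a·x + b·y + c and W1 as origin, the differences give:
  (-265)·a + (-305)·b = +0.2
  (-70)·a + (-305)·b = +0.6
Eliminate b (×(-305) and ×(-305), subtract): 59475·a = 122.00 → a = ∂h/∂x = +0.002051
Back-substitute: b = ∂h/∂y = -0.002438.
|∇h| = √(0.002051² + -0.002438²) = 0.003186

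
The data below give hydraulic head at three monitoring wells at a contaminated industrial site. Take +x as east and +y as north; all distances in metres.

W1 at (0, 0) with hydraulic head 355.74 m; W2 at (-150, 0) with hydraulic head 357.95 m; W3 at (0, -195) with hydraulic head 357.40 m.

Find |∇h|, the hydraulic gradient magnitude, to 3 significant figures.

0.0170

∂h/∂x = (357.95 − 355.74) / (-150 − 0) = -0.01473
∂h/∂y = (357.40 − 355.74) / (-195 − 0) = -0.008513
|∇h| = √(-0.01473² + -0.008513²) = 0.01701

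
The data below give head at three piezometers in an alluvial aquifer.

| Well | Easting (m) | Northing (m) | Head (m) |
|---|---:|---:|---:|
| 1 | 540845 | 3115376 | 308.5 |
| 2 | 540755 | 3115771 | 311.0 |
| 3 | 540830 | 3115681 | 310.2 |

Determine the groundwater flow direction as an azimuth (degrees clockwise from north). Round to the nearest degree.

Three-point gradient (reference 1): Δ to 2 = (-90, 395, +2.5), Δ to 3 = (-15, 305, +1.7).
∂h/∂x = -0.004228, ∂h/∂y = +0.005366 (det = -21525).
Flow direction (−∇h) has components (+0.004228 E, -0.005366 N).
Azimuth = atan2(E, N) = atan2(+0.004228, -0.005366) = 141.8° ≈ 142°.

142°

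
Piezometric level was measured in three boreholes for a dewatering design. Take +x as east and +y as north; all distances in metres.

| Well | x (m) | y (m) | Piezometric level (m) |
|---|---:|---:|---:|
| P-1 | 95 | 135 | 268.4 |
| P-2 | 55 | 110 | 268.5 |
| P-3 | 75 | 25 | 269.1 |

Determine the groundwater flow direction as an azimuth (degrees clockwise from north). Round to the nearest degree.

346°

With h = a·x + b·y + c and P-1 as origin, the differences give:
  (-40)·a + (-25)·b = +0.1
  (-20)·a + (-110)·b = +0.7
Eliminate b (×(-110) and ×(-25), subtract): 3900·a = 6.50 → a = ∂h/∂x = +0.001667
Back-substitute: b = ∂h/∂y = -0.006667.
Flow direction (−∇h) has components (-0.001667 E, +0.006667 N).
Azimuth = atan2(E, N) = atan2(-0.001667, +0.006667) = 346.0° ≈ 346°.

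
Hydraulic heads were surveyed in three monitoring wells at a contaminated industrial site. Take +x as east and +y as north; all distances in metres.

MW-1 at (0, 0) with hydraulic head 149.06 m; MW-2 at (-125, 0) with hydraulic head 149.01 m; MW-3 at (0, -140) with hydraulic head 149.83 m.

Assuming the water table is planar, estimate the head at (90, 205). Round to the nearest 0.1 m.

∂h/∂x = (149.01 − 149.06) / (-125 − 0) = +0.0004000
∂h/∂y = (149.83 − 149.06) / (-140 − 0) = -0.005500
h(90, 205) = 149.06 + (+0.0004000)·(90) + (-0.005500)·(205) = 149.06 +0.036 -1.128 = 147.969 m.

148.0 m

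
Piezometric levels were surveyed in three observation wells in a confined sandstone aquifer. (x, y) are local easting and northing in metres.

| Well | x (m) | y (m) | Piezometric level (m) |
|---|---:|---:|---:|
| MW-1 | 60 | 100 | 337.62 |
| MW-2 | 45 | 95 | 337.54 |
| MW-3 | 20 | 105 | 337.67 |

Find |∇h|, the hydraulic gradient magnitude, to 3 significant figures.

With h = a·x + b·y + c and MW-1 as origin, the differences give:
  (-15)·a + (-5)·b = -0.08
  (-40)·a + 5·b = +0.05
Eliminate b (×5 and ×(-5), subtract): -275·a = -0.150 → a = ∂h/∂x = +0.0005455
Back-substitute: b = ∂h/∂y = +0.01436.
|∇h| = √(0.0005455² + 0.01436²) = 0.01437

0.0144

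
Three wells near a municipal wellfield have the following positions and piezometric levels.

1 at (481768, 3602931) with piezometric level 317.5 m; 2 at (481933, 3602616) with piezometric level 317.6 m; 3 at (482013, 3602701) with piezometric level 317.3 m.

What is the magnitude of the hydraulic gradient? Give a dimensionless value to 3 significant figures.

Taking 1 as reference: 2−1 = (165, -315, +0.1); 3−1 = (245, -230, -0.2).
Solve a·Δx + b·Δy = Δh: det = 165·(-230) − 245·(-315) = 39225.
∂h/∂x = [(+0.1)·(-230) − (-0.2)·(-315)] / 39225 = -0.002192
∂h/∂y = [165·(-0.2) − 245·(+0.1)] / 39225 = -0.001466
|∇h| = √(-0.002192² + -0.001466²) = 0.002637

0.00264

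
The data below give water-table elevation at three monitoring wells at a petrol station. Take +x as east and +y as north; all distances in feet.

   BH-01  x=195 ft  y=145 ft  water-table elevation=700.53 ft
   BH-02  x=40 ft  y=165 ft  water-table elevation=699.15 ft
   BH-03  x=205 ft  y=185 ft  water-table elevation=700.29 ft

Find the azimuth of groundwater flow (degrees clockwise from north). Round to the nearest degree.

With h = a·x + b·y + c and BH-01 as origin, the differences give:
  (-155)·a + 20·b = -1.38
  10·a + 40·b = -0.24
Eliminate b (×40 and ×20, subtract): -6400·a = -50.400 → a = ∂h/∂x = +0.007875
Back-substitute: b = ∂h/∂y = -0.007969.
Flow direction (−∇h) has components (-0.007875 E, +0.007969 N).
Azimuth = atan2(E, N) = atan2(-0.007875, +0.007969) = 315.3° ≈ 315°.

315°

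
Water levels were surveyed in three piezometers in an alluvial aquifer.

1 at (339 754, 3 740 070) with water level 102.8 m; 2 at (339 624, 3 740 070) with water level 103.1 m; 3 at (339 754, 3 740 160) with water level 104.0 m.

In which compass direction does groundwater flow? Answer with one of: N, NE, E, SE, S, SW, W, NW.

S

∂h/∂x = (103.1 − 102.8) / (339624 − 339754) = -0.002308
∂h/∂y = (104.0 − 102.8) / (3740160 − 3740070) = +0.01333
Flow = −∇h = (+0.002308 east, -0.01333 north), which points south.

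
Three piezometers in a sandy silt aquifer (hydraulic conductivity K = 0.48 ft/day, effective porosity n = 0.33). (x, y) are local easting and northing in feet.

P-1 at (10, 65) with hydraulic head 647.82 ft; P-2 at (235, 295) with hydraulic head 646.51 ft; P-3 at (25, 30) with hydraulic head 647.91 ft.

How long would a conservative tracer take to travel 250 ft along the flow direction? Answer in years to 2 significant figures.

Taking P-1 as reference: P-2−P-1 = (225, 230, -1.31); P-3−P-1 = (15, -35, +0.09).
Solve a·Δx + b·Δy = Δh: det = 225·(-35) − 15·230 = -11325.
∂h/∂x = [(-1.31)·(-35) − (+0.09)·230] / -11325 = -0.002221
∂h/∂y = [225·(+0.09) − 15·(-1.31)] / -11325 = -0.003523
|∇h| = √(-0.002221² + -0.003523²) = 0.004165
Seepage velocity v = K·i/n = 0.48 × 0.004165 / 0.33 = 0.006058 ft/day.
t = 250 / 0.006058 = 4.127e+04 days = 113 years.

110 years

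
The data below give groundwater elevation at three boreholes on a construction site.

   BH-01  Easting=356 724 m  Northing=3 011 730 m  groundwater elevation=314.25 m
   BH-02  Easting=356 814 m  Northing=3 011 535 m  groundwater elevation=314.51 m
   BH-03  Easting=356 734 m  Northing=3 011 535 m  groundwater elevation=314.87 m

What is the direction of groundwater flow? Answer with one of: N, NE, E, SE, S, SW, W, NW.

NE

With h = a·x + b·y + c and BH-01 as origin, the differences give:
  90·a + (-195)·b = +0.26
  10·a + (-195)·b = +0.62
Eliminate b (×(-195) and ×(-195), subtract): -15600·a = 70.200 → a = ∂h/∂x = -0.004500
Back-substitute: b = ∂h/∂y = -0.003410.
Flow = −∇h = (+0.004500 east, +0.003410 north), which points northeast.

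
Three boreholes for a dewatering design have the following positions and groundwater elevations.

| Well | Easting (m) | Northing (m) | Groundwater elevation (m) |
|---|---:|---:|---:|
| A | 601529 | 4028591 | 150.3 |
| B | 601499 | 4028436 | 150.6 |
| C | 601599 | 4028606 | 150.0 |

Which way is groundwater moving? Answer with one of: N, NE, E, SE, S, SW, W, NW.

Taking A as reference: B−A = (-30, -155, +0.3); C−A = (70, 15, -0.3).
Solve a·Δx + b·Δy = Δh: det = (-30)·15 − 70·(-155) = 10400.
∂h/∂x = [(+0.3)·15 − (-0.3)·(-155)] / 10400 = -0.004038
∂h/∂y = [(-30)·(-0.3) − 70·(+0.3)] / 10400 = -0.001154
Flow = −∇h = (+0.004038 east, +0.001154 north), which points east.

E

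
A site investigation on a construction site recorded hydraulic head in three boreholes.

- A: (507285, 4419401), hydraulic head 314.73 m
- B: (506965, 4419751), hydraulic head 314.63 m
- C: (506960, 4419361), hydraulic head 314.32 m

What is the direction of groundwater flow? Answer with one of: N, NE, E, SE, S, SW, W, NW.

Differences from A: to B (Δx, Δy, Δh) = (-320, 350, -0.10); to C = (-325, -40, -0.41).
Determinant of the coordinate differences = (-320)·(-40) − (-325)·350 = 126550.
∂h/∂x = [(-0.10)·(-40) − (-0.41)·350] / 126550 = +0.001166
∂h/∂y = [(-320)·(-0.41) − (-325)·(-0.10)] / 126550 = +0.0007799
Flow = −∇h = (-0.001166 east, -0.0007799 north), which points southwest.

SW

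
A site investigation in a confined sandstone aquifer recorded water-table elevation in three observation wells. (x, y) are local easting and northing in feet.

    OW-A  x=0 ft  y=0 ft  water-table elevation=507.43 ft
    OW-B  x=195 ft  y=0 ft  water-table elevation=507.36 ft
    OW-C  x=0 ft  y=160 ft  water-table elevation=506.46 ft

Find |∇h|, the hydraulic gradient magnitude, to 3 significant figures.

0.00607

∂h/∂x = (507.36 − 507.43) / (195 − 0) = -0.0003590
∂h/∂y = (506.46 − 507.43) / (160 − 0) = -0.006063
|∇h| = √(-0.0003590² + -0.006063²) = 0.006074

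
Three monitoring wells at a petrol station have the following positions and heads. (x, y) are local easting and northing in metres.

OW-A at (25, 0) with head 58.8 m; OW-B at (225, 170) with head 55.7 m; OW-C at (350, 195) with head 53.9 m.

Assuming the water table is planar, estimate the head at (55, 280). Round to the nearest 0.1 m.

Taking OW-A as reference: OW-B−OW-A = (200, 170, -3.1); OW-C−OW-A = (325, 195, -4.9).
Solve a·Δx + b·Δy = Δh: det = 200·195 − 325·170 = -16250.
∂h/∂x = [(-3.1)·195 − (-4.9)·170] / -16250 = -0.01406
∂h/∂y = [200·(-4.9) − 325·(-3.1)] / -16250 = -0.001692
h(55, 280) = 58.8 + (-0.01406)·(30) + (-0.001692)·(280) = 58.8 -0.422 -0.474 = 57.904 m.

57.9 m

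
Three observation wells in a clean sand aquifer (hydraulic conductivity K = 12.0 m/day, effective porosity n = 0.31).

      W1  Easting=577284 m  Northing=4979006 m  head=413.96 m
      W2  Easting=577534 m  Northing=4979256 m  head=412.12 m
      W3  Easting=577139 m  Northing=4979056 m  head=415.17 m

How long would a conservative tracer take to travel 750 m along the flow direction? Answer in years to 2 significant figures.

With h = a·x + b·y + c and W1 as origin, the differences give:
  250·a + 250·b = -1.84
  (-145)·a + 50·b = +1.21
Eliminate b (×50 and ×250, subtract): 48750·a = -394.500 → a = ∂h/∂x = -0.008092
Back-substitute: b = ∂h/∂y = +0.0007323.
|∇h| = √(-0.008092² + 0.0007323²) = 0.008125
Seepage velocity v = K·i/n = 12.0 × 0.008125 / 0.31 = 0.3145 m/day.
t = 750 / 0.3145 = 2385 days = 6.53 years.

6.5 years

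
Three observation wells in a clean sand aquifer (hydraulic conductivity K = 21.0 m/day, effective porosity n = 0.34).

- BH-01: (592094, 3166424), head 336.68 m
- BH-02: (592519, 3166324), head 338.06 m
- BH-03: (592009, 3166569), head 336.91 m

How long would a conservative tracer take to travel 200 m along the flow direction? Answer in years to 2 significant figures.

Taking BH-01 as reference: BH-02−BH-01 = (425, -100, +1.38); BH-03−BH-01 = (-85, 145, +0.23).
Solve a·Δx + b·Δy = Δh: det = 425·145 − (-85)·(-100) = 53125.
∂h/∂x = [(+1.38)·145 − (+0.23)·(-100)] / 53125 = +0.004200
∂h/∂y = [425·(+0.23) − (-85)·(+1.38)] / 53125 = +0.004048
|∇h| = √(0.004200² + 0.004048²) = 0.005833
Seepage velocity v = K·i/n = 21.0 × 0.005833 / 0.34 = 0.3603 m/day.
t = 200 / 0.3603 = 555.1 days = 1.52 years.

1.5 years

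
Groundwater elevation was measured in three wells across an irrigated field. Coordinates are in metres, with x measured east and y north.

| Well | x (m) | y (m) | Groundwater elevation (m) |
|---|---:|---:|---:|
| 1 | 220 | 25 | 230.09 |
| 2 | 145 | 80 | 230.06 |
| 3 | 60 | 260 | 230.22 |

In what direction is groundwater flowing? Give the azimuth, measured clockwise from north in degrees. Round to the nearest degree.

Taking 1 as reference: 2−1 = (-75, 55, -0.03); 3−1 = (-160, 235, +0.13).
Determinant of the coordinate differences = (-75)·235 − (-160)·55 = -8825.
∂h/∂x = [(-0.03)·235 − (+0.13)·55] / -8825 = +0.001609
∂h/∂y = [(-75)·(+0.13) − (-160)·(-0.03)] / -8825 = +0.001649
Flow direction (−∇h) has components (-0.001609 E, -0.001649 N).
Azimuth = atan2(E, N) = atan2(-0.001609, -0.001649) = 224.3° ≈ 224°.

224°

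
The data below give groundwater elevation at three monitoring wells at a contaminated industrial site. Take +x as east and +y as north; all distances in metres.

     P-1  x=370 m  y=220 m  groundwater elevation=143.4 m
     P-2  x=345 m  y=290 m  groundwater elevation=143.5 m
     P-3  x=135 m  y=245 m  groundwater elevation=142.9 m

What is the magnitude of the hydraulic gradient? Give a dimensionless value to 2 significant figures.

0.0033

Differences from P-1: to P-2 (Δx, Δy, Δh) = (-25, 70, +0.1); to P-3 = (-235, 25, -0.5).
Determinant of the coordinate differences = (-25)·25 − (-235)·70 = 15825.
∂h/∂x = [(+0.1)·25 − (-0.5)·70] / 15825 = +0.002370
∂h/∂y = [(-25)·(-0.5) − (-235)·(+0.1)] / 15825 = +0.002275
|∇h| = √(0.002370² + 0.002275²) = 0.003285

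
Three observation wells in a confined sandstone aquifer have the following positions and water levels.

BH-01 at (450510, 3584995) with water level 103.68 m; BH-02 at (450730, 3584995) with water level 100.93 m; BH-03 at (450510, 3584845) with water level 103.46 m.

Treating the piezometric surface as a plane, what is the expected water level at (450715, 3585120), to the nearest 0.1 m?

∂h/∂x = (100.93 − 103.68) / (450730 − 450510) = -0.01250
∂h/∂y = (103.46 − 103.68) / (3584845 − 3584995) = +0.001467
h(450715, 3585120) = 103.68 + (-0.01250)·(205) + (+0.001467)·(125) = 103.68 -2.562 +0.183 = 101.301 m.

101.3 m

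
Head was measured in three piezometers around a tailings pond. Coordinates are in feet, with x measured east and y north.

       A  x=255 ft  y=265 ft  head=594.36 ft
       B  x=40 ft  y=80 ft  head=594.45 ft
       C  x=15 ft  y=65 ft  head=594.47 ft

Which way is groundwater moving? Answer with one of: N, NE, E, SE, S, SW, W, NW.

With h = a·x + b·y + c and A as origin, the differences give:
  (-215)·a + (-185)·b = +0.09
  (-240)·a + (-200)·b = +0.11
Eliminate b (×(-200) and ×(-185), subtract): -1400·a = 2.350 → a = ∂h/∂x = -0.001679
Back-substitute: b = ∂h/∂y = +0.001464.
Flow = −∇h = (+0.001679 east, -0.001464 north), which points southeast.

SE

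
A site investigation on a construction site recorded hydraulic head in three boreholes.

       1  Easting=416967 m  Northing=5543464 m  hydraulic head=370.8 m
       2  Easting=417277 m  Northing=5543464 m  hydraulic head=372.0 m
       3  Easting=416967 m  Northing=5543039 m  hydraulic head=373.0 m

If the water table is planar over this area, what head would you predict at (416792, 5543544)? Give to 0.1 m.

∂h/∂x = (372.0 − 370.8) / (417277 − 416967) = +0.003871
∂h/∂y = (373.0 − 370.8) / (5543039 − 5543464) = -0.005176
h(416792, 5543544) = 370.8 + (+0.003871)·(-175) + (-0.005176)·(80) = 370.8 -0.677 -0.414 = 369.708 m.

369.7 m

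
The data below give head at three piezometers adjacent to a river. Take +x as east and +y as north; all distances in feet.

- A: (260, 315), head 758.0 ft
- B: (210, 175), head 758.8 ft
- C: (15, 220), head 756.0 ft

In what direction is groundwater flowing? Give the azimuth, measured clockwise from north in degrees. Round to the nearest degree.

310°

Taking A as reference: B−A = (-50, -140, +0.8); C−A = (-245, -95, -2.0).
Solve a·Δx + b·Δy = Δh: det = (-50)·(-95) − (-245)·(-140) = -29550.
∂h/∂x = [(+0.8)·(-95) − (-2.0)·(-140)] / -29550 = +0.01205
∂h/∂y = [(-50)·(-2.0) − (-245)·(+0.8)] / -29550 = -0.01002
Flow direction (−∇h) has components (-0.01205 E, +0.01002 N).
Azimuth = atan2(E, N) = atan2(-0.01205, +0.01002) = 309.7° ≈ 310°.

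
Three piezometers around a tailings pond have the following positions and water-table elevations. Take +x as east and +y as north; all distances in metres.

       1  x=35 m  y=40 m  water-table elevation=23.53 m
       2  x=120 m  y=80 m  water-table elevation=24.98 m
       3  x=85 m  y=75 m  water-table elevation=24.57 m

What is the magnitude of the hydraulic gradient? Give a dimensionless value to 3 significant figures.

0.0188

Three-point gradient (reference 1): Δ to 2 = (85, 40, +1.45), Δ to 3 = (50, 35, +1.04).
∂h/∂x = +0.009385, ∂h/∂y = +0.01631 (det = 975).
|∇h| = √(0.009385² + 0.01631²) = 0.01882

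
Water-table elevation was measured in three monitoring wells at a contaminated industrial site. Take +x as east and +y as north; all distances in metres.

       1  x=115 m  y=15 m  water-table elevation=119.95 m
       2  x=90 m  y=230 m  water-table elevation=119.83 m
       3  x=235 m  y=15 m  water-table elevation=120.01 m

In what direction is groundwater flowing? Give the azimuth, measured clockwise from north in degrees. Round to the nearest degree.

315°

Differences from 1: to 2 (Δx, Δy, Δh) = (-25, 215, -0.12); to 3 = (120, 0, +0.06).
Determinant of the coordinate differences = (-25)·0 − 120·215 = -25800.
∂h/∂x = [(-0.12)·0 − (+0.06)·215] / -25800 = +0.0005000
∂h/∂y = [(-25)·(+0.06) − 120·(-0.12)] / -25800 = -0.0005000
Flow direction (−∇h) has components (-0.0005000 E, +0.0005000 N).
Azimuth = atan2(E, N) = atan2(-0.0005000, +0.0005000) = 315.0° ≈ 315°.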